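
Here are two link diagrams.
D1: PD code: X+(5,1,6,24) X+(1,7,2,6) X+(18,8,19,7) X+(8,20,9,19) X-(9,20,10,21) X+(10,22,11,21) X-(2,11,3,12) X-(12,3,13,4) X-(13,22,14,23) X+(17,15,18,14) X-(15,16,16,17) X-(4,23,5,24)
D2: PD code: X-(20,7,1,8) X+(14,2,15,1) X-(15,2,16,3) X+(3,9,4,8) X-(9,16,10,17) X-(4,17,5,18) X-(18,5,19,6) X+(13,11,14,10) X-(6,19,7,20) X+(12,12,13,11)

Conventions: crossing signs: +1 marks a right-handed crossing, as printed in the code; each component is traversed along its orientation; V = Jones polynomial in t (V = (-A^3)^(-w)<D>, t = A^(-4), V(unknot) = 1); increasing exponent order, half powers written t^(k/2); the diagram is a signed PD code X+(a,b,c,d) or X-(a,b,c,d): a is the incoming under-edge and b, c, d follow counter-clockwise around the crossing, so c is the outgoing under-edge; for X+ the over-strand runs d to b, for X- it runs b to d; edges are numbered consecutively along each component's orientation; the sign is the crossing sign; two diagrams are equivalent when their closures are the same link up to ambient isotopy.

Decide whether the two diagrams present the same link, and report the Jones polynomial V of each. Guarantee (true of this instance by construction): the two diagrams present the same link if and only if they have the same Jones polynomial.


equivalent: no
V(D1) = t^-2 - t^-1 + 1 - t + t^2  (w 0, c 12, <D> = A^-8 - A^-4 + 1 - A^4 + A^8)
V(D2) = -t^-4 + t^-3 + t^-1  [10 crossings, <D> = A^-2 + A^6 - A^10, w = -2]
key observation: 2 classes among 2 diagrams; unequal V(t) rules out equality


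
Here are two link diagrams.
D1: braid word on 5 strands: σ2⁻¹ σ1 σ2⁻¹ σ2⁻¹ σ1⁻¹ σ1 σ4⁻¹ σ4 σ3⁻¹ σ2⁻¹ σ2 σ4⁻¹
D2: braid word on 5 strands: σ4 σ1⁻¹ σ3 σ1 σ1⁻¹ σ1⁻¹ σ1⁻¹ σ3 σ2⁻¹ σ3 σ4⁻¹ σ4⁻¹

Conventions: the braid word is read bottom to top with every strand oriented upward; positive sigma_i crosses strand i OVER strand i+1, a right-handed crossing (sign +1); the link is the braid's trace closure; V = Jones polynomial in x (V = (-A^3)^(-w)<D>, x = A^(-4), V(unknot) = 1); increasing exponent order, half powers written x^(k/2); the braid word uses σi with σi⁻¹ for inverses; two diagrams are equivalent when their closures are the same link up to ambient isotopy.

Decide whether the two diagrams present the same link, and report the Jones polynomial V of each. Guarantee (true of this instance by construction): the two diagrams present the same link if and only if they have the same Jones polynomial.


equivalent: no
V(D1) = -x^-4 + x^-3 + x^-1  (w -4, c 12, <D> = A^-8 + 1 - A^4)
V(D2) = -x^-3 + x^-2 - x^-1 + 3 - x + x^2 - x^3  (w -2, c 12, <D> = -A^-18 + A^-14 - A^-10 + 3A^-6 - A^-2 + A^2 - A^6)
why: 2 values of V(x) split the 2 diagrams


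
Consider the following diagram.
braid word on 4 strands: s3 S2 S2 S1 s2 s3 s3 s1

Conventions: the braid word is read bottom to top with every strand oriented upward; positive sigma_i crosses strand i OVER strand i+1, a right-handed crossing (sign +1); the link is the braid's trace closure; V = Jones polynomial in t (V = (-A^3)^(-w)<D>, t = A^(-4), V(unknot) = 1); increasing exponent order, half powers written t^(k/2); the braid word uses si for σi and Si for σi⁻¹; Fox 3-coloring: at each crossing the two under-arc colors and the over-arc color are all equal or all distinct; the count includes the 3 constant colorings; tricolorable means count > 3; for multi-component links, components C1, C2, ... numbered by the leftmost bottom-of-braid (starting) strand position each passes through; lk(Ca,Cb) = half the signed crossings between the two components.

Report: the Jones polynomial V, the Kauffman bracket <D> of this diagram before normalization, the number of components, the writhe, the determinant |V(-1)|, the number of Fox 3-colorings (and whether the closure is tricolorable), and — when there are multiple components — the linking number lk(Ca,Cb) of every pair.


Jones polynomial: V(t) = -t^(-3/2) - 2t^(1/2) + t^(3/2) - t^(5/2) + t^(7/2)
<D> = A^-8 - A^-4 + 1 - 2A^4 - A^12; writhe +2
components 2, writhe +2 (8 crossings)
linking number lk(C1,C2) = -1
3-colorings: 9 of 3^8, det 6 — tricolorable
note: |V(-1)| = 6: so tricolorable, since 3 divides 6


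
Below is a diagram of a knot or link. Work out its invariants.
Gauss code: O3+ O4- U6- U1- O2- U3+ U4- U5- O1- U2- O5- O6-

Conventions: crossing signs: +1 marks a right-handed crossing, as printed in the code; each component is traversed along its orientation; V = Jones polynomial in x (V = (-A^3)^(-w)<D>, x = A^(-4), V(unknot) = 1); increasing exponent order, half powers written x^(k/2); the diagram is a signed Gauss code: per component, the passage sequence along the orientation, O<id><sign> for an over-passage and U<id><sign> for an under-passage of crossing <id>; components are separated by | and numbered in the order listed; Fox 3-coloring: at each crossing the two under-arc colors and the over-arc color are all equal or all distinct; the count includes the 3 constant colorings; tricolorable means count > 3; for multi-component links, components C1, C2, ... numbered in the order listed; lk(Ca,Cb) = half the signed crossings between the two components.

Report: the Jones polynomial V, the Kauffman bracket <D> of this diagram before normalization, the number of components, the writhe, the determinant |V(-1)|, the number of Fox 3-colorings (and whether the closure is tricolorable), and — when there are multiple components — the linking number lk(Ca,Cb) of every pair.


Jones polynomial: V(x) = -x^-4 + x^-3 + x^-1
<D> = A^-8 + 1 - A^4; writhe -4
components 1, writhe -4 (6 crossings)
3-colorings: 9 of 3^6, det 3 — tricolorable
note: the span of V is 3, forcing >= 3 crossings in any diagram


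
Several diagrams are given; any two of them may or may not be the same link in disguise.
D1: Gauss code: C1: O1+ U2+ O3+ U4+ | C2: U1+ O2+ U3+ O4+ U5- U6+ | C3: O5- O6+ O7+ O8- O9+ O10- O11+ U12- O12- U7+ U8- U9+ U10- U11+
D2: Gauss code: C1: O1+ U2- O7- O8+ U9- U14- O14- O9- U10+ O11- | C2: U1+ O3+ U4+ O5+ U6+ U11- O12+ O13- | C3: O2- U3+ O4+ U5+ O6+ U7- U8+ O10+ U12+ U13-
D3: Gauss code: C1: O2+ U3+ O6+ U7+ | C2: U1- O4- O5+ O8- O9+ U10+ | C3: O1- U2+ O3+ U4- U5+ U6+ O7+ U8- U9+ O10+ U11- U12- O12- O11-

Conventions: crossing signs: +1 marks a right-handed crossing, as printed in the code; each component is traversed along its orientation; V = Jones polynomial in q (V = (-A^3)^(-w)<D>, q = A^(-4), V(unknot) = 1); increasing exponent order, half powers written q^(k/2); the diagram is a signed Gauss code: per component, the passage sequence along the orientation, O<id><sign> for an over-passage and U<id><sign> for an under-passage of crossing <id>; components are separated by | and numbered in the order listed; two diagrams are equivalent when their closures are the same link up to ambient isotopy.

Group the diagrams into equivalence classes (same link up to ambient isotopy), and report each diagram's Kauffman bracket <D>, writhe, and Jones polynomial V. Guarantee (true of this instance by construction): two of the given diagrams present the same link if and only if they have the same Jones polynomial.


grouping into links: {D1, D2, D3}
V(D1) = q + q^2 + q^3 + q^6  (w +4, c 12, <D> = A^-12 + 1 + A^4 + A^8)
D2 (bracket A^-18 + A^-6 + A^-2 + A^2; 14 crossings at w = +2): V = q + q^2 + q^3 + q^6
V(D3) = q + q^2 + q^3 + q^6  (w +2, c 12, <D> = A^-18 + A^-6 + A^-2 + A^2)
key observation: all 3 diagrams share one V(q), hence one class


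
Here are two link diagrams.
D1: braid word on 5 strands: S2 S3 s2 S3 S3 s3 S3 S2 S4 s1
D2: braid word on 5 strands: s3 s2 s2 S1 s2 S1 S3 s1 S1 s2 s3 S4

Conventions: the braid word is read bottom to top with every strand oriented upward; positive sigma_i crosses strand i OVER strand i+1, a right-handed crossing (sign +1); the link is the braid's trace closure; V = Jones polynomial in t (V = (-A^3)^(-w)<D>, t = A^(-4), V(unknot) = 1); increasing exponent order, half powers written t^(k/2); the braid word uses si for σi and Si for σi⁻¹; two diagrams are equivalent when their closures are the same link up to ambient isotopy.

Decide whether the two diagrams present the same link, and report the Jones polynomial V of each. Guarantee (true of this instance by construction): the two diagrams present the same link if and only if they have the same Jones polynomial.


same link: no
V(D1) = -t^-6 + t^-5 - t^-4 + 2t^-3 - t^-2 + t^-1  [10 crossings, <D> = A^-8 - A^-4 + 2 - A^4 + A^8 - A^12, w = -4]
V(D2) = t^-1 - 2 + 4t - 4t^2 + 5t^3 - 5t^4 + 3t^5 - 2t^6 + t^7  (w +2, c 12, <D> = A^-22 - 2A^-18 + 3A^-14 - 5A^-10 + 5A^-6 - 4A^-2 + 4A^2 - 2A^6 + A^10)
note: 2 values of V(t) split the 2 diagrams


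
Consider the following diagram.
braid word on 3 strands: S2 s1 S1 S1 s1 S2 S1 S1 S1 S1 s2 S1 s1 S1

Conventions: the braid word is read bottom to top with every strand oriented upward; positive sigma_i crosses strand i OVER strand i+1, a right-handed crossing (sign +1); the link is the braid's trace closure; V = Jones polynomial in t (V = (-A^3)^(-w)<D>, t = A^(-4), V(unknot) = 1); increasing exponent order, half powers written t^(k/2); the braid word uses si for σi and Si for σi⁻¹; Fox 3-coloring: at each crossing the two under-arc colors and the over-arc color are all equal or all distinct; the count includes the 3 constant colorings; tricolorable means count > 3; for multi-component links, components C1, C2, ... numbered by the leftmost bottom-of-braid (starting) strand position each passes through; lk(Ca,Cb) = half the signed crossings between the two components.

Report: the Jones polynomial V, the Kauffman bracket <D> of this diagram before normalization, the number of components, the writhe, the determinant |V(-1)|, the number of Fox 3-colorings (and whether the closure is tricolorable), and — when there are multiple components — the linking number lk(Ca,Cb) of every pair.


Jones polynomial: V(t) = -t^-9 + t^-8 - 2t^-7 + 3t^-6 - 2t^-5 + 2t^-4 - t^-3 + t^-2
<D> = A^-10 - A^-6 + 2A^-2 - 2A^2 + 3A^6 - 2A^10 + A^14 - A^18; writhe -6
components 1, writhe -6 (14 crossings)
3-colorings: 3 of 3^14, det 13 — not tricolorable
note: the word shrinks to σ2⁻¹ σ2⁻¹ σ1⁻¹ σ1⁻¹ σ1⁻¹ σ1⁻¹ σ2 σ1⁻¹ after cancelling


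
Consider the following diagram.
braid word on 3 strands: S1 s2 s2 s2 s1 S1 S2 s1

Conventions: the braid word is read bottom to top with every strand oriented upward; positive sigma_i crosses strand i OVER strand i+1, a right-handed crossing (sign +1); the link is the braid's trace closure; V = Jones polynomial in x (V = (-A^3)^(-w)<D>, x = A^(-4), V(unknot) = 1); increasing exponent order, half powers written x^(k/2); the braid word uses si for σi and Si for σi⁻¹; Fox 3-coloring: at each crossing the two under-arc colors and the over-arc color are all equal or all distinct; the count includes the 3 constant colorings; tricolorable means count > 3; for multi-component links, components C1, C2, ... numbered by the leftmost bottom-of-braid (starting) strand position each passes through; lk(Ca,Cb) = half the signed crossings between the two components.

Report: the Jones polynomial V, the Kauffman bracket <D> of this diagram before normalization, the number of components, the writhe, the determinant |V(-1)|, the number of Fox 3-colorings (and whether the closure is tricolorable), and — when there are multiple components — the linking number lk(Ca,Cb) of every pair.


V = 1 + x + x^2 + x^3
<D> = A^-6 + A^-2 + A^2 + A^6 (w = +2)
3 components over 8 crossings, w = +2
lk(C1,C2): 0
lk(C1,C3) = +1
linking number lk(C2,C3) = 0
9 Fox colorings among 3^9, |V(-1)| = 0: tricolorable
why: w = +2 shifts under R1 moves; the (-A^3)^(-2) factor cancels that in V


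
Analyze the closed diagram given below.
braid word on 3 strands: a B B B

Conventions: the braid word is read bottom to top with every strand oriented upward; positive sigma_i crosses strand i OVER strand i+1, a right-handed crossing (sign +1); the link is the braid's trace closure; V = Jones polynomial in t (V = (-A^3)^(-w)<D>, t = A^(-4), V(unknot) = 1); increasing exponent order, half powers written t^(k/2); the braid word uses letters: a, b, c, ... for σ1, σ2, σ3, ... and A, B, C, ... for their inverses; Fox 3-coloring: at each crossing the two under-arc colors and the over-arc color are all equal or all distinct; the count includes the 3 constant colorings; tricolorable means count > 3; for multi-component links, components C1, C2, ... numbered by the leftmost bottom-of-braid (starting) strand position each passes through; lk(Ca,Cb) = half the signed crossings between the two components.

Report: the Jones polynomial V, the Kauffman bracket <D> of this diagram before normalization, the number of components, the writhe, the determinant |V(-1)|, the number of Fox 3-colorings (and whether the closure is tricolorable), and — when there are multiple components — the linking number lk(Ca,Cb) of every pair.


V(t) = -t^-4 + t^-3 + t^-1
bracket: A^-2 + A^6 - A^10, w = -2
1 component, writhe -2, over 4 crossings
det 3, colorings 9 of 3^4 — tricolorable
observation: |V(-1)| = 3: so tricolorable, since 3 divides 3


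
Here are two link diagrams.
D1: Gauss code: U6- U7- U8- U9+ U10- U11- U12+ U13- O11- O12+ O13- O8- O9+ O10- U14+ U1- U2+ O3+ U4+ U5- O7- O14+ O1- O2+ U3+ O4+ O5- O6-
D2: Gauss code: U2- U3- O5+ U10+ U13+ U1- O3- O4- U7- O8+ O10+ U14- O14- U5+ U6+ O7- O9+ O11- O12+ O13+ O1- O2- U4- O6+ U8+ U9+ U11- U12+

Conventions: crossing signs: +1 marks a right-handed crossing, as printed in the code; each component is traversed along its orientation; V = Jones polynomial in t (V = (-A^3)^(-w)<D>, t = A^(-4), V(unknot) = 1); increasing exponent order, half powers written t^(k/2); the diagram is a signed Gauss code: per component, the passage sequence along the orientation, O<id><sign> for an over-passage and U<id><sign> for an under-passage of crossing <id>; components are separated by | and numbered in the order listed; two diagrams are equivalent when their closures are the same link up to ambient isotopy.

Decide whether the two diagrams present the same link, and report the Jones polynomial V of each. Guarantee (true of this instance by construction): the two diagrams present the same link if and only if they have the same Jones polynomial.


equivalent: no
D1 (bracket A^-6; 14 crossings at w = -2): V = 1
V(D2) = t^-2 - t^-1 + 2 - 2t + t^2 - t^3 + t^4  (w 0, c 14, <D> = A^-16 - A^-12 + A^-8 - 2A^-4 + 2 - A^4 + A^8)
key observation: 2 values of V(t) split the 2 diagrams


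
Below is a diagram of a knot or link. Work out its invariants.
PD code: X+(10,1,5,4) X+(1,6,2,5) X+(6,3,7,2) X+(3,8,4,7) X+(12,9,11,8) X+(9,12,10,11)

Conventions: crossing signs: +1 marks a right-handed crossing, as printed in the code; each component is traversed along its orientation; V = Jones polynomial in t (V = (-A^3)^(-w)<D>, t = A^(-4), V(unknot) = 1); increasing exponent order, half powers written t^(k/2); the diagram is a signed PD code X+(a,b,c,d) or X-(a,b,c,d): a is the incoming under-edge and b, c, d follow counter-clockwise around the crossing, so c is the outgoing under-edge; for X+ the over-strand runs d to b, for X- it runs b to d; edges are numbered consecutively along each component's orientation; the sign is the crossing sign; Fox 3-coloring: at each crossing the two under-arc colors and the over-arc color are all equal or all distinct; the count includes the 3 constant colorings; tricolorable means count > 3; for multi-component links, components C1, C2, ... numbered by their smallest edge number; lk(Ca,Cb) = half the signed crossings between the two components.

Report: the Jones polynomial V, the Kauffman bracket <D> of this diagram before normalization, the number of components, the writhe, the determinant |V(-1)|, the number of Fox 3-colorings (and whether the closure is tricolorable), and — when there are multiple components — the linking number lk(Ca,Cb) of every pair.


V = t^2 + 2t^4 - t^5 + 2t^6 - t^7 + t^8
<D> = A^-14 - A^-10 + 2A^-6 - A^-2 + 2A^2 + A^10 (w = +6)
3 components over 6 crossings, w = +6
lk(C1,C2): +2
lk(C1,C3) = 0
linking number lk(C2,C3) = +1
3 Fox colorings among 3^6, |V(-1)| = 8: not tricolorable
why: w = +6 shifts under R1 moves; the (-A^3)^(-6) factor cancels that in V


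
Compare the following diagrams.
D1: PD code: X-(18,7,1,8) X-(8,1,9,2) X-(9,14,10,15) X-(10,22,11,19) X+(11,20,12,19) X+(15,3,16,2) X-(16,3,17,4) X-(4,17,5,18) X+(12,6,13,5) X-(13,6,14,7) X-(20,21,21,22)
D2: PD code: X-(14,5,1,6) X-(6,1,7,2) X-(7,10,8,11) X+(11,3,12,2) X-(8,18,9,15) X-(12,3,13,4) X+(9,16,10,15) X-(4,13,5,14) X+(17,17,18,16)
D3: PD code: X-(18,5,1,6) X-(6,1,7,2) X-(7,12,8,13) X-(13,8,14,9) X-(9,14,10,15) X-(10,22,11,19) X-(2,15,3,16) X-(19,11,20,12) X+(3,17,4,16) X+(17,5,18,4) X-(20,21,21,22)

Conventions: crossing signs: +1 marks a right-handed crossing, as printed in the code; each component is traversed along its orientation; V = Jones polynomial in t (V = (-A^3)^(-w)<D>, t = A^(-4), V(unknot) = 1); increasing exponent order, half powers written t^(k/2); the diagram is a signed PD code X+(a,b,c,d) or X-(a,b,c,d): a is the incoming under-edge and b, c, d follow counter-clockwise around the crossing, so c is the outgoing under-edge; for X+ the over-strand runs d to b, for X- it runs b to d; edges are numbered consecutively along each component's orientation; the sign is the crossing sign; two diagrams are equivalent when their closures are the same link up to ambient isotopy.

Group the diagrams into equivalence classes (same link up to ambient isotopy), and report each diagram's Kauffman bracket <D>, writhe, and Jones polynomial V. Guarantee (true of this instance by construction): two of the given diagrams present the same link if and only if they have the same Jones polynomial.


classes: {D1, D2} | {D3}
V(D1) = t^(-9/2) - t^(-5/2) - t^(-3/2) - t^(-1/2)  [11 crossings, <D> = A^-13 + A^-9 + A^-5 - A^3, w = -5]
D2 (bracket A^-7 + A^-3 + A - A^9; 9 crossings at w = -3): V = t^(-9/2) - t^(-5/2) - t^(-3/2) - t^(-1/2)
D3 (bracket A^-15 + 2A^-7 - A^-3 + A - A^5; 11 crossings at w = -7): V = t^(-13/2) - t^(-11/2) + t^(-9/2) - 2t^(-7/2) - t^(-3/2)
note: V(t) takes 2 values over 3 diagrams, fixing the grouping


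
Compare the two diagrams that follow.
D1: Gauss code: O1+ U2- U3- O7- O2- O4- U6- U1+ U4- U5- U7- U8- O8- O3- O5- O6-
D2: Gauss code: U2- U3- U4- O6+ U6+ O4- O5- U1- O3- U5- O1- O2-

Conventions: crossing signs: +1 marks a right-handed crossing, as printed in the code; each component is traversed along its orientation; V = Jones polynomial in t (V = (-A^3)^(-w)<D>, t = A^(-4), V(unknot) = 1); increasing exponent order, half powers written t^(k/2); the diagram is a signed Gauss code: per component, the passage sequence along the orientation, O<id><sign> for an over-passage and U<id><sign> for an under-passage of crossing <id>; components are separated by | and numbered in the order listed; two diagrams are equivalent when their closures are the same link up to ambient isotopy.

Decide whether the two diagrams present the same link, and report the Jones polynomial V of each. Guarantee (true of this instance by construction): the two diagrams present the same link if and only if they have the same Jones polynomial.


equivalent: yes
D1 (bracket A^-14 + A^-6 - A^-2; 8 crossings at w = -6): V = -t^-4 + t^-3 + t^-1
D2 (bracket A^-8 + 1 - A^4; 6 crossings at w = -4): V = -t^-4 + t^-3 + t^-1
key observation: Reidemeister moves carry D1 (8 crossings) to D2 (6)


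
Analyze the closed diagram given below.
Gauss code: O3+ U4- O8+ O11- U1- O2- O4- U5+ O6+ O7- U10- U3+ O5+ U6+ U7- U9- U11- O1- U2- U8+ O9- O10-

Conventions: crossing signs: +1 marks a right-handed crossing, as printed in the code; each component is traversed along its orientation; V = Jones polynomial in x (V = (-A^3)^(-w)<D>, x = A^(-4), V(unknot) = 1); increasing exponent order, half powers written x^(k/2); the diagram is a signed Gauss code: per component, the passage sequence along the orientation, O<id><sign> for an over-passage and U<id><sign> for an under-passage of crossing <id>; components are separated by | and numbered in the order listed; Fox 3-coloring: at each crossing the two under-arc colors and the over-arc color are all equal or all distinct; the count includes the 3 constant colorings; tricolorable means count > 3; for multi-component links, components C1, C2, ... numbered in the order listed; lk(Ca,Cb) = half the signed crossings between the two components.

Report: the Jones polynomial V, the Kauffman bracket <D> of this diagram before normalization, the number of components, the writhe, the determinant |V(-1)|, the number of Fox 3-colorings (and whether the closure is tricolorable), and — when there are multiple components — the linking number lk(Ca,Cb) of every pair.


Jones polynomial: V(x) = -x^-6 + x^-5 - x^-4 + 2x^-3 - x^-2 + x^-1
<D> = -A^-5 + A^-1 - 2A^3 + A^7 - A^11 + A^15; writhe -3
components 1, writhe -3 (11 crossings)
3-colorings: 3 of 3^11, det 7 — not tricolorable
note: w = -3 (over 11 crossings) is diagram-only; (-A^3)^(3) removes it from V


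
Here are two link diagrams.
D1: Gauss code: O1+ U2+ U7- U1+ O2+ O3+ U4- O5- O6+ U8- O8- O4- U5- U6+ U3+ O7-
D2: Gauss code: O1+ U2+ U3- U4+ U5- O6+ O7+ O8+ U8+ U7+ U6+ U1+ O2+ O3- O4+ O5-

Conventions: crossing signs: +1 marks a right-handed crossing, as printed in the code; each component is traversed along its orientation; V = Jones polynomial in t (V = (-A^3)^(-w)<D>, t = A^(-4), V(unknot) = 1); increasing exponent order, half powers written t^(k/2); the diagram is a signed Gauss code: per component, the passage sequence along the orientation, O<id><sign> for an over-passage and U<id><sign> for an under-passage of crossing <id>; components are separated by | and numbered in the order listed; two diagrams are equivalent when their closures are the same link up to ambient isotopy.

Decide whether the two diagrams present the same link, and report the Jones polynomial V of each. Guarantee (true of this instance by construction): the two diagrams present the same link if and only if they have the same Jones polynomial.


equivalent: yes
V(D1) = 1  (w 0, c 8, <D> = 1)
D2 (bracket A^12; 8 crossings at w = +4): V = 1
why: from 8 to 8 crossings by R-moves: one link, two diagrams


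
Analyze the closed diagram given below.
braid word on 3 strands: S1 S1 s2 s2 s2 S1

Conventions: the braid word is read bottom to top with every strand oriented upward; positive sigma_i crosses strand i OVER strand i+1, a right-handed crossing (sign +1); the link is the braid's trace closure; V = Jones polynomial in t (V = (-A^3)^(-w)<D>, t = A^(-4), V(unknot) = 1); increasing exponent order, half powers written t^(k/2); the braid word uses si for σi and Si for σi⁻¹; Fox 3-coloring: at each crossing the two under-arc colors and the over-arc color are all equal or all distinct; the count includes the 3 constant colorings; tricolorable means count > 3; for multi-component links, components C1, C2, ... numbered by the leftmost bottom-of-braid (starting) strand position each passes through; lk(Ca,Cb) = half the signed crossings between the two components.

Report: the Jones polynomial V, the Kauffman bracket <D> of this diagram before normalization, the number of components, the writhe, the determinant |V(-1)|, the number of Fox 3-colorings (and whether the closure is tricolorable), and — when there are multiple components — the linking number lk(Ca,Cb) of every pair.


Jones polynomial: V(t) = -t^-3 + t^-2 - t^-1 + 3 - t + t^2 - t^3
<D> = -A^-12 + A^-8 - A^-4 + 3 - A^4 + A^8 - A^12; writhe 0
components 1, writhe 0 (6 crossings)
3-colorings: 27 of 3^6, det 9 — tricolorable
note: det 9 = |V(-1)|; divisible by 3, so tricolorable


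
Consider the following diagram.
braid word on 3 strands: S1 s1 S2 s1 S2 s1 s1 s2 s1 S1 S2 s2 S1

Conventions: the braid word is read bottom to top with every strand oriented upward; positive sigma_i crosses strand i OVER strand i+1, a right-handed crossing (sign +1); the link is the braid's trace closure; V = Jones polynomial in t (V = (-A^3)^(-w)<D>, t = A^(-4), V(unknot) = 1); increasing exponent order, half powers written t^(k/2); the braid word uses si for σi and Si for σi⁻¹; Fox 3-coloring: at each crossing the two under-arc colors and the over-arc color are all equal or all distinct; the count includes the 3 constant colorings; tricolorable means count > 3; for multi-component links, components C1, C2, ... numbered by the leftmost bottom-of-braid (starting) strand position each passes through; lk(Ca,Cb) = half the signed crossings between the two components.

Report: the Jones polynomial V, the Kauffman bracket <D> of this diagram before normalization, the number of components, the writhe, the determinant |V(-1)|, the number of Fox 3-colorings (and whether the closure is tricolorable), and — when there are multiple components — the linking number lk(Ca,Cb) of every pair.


V(t) = -t^(-3/2) + t^(-1/2) - 2t^(1/2) + t^(3/2) - 2t^(5/2) + t^(7/2)
bracket: -A^-11 + 2A^-7 - A^-3 + 2A - A^5 + A^9, w = +1
2 components, writhe +1, over 13 crossings
lk(C1,C2) = 0
det 8, colorings 3 of 3^13 — not tricolorable
observation: det 8 = |V(-1)|; not divisible by 3, so not tricolorable


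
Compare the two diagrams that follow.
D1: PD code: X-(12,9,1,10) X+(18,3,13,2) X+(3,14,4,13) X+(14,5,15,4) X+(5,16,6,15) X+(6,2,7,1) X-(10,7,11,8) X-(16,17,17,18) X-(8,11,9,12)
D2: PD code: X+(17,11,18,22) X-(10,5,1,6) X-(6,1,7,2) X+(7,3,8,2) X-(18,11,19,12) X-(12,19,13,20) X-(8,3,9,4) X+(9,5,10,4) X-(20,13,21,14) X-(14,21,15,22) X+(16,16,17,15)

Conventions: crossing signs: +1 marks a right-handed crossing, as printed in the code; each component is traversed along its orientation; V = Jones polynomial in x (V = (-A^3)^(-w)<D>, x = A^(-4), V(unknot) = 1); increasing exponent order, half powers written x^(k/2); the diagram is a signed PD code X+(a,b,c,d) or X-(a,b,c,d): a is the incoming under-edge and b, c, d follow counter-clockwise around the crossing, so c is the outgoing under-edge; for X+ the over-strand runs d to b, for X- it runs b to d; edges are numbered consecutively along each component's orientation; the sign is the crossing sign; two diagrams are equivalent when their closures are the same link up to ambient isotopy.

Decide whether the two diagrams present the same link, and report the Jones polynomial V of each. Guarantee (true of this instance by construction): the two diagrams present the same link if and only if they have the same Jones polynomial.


equivalent: no
V(D1) = x^(-5/2) - x^(-3/2) + x^(-1/2) - 3x^(1/2) + 2x^(3/2) - 2x^(5/2) + x^(7/2) - x^(9/2)  (w +1, c 9, <D> = A^-15 - A^-11 + 2A^-7 - 2A^-3 + 3A - A^5 + A^9 - A^13)
V(D2) = x^(-9/2) - x^(-5/2) - x^(-3/2) - x^(-1/2)  (w -3, c 11, <D> = A^-7 + A^-3 + A - A^9)
why: V(x) takes 2 values over 2 diagrams, fixing the grouping


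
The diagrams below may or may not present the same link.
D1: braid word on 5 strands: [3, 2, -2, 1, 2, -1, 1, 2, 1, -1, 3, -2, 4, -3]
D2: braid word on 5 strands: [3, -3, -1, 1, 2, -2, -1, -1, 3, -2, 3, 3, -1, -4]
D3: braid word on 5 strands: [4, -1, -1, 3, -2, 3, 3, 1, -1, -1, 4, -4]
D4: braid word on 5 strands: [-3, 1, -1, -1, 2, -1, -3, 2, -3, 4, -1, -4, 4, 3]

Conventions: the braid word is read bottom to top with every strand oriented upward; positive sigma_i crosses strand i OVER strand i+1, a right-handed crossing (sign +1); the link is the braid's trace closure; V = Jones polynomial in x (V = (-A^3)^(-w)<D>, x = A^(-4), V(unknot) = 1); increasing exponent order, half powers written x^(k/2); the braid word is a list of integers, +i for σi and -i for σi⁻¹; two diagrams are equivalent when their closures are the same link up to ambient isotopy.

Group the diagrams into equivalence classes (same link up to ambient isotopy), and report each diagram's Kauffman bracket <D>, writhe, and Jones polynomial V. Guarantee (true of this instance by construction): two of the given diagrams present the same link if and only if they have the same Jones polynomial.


classes: {D1} | {D2, D3} | {D4}
V(D1) = 1  [14 crossings, <D> = A^12, w = +4]
V(D2) = -x^-3 + x^-2 - x^-1 + 3 - x + x^2 - x^3  (w -2, c 14, <D> = -A^-18 + A^-14 - A^-10 + 3A^-6 - A^-2 + A^2 - A^6)
V(D3) = -x^-3 + x^-2 - x^-1 + 3 - x + x^2 - x^3  (w 0, c 12, <D> = -A^-12 + A^-8 - A^-4 + 3 - A^4 + A^8 - A^12)
D4 (bracket A^-10 - 2A^-6 + 3A^-2 - 3A^2 + 4A^6 - 3A^10 + 2A^14 - A^18; 14 crossings at w = -2): V = -x^-6 + 2x^-5 - 3x^-4 + 4x^-3 - 3x^-2 + 3x^-1 - 2 + x
insight: 3 values of V(x) split the 4 diagrams


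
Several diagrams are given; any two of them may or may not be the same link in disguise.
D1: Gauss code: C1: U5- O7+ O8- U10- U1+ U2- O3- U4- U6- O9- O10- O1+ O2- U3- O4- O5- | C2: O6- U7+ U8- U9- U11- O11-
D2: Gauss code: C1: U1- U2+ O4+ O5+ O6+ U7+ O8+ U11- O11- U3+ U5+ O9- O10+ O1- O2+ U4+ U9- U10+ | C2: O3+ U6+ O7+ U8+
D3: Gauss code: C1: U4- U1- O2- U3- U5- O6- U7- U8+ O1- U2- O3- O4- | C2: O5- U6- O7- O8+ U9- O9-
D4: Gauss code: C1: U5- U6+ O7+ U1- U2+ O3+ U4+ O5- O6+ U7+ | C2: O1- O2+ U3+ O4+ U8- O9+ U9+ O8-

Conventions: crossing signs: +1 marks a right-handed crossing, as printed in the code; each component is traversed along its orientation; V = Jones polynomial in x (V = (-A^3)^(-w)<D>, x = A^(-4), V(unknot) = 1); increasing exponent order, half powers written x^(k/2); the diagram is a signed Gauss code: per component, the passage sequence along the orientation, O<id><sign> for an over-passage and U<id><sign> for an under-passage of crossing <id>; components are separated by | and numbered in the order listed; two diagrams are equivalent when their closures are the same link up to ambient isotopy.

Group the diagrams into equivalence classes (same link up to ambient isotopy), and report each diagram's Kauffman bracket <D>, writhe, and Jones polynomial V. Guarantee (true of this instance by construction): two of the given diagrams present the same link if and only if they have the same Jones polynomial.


classes: {D1, D3} | {D2} | {D4}
V(D1) = x^(-13/2) - x^(-11/2) + x^(-9/2) - 2x^(-7/2) - x^(-3/2)  [11 crossings, <D> = A^-15 + 2A^-7 - A^-3 + A - A^5, w = -7]
V(D2) = -x^(3/2) - x^(7/2) + x^(9/2) - x^(11/2)  (w +5, c 11, <D> = A^-7 - A^-3 + A + A^9)
V(D3) = x^(-13/2) - x^(-11/2) + x^(-9/2) - 2x^(-7/2) - x^(-3/2)  (w -7, c 9, <D> = A^-15 + 2A^-7 - A^-3 + A - A^5)
V(D4) = -x^(1/2) - x^(5/2)  (w +3, c 9, <D> = A^-1 + A^7)
note: 3 values of V(x) split the 4 diagrams


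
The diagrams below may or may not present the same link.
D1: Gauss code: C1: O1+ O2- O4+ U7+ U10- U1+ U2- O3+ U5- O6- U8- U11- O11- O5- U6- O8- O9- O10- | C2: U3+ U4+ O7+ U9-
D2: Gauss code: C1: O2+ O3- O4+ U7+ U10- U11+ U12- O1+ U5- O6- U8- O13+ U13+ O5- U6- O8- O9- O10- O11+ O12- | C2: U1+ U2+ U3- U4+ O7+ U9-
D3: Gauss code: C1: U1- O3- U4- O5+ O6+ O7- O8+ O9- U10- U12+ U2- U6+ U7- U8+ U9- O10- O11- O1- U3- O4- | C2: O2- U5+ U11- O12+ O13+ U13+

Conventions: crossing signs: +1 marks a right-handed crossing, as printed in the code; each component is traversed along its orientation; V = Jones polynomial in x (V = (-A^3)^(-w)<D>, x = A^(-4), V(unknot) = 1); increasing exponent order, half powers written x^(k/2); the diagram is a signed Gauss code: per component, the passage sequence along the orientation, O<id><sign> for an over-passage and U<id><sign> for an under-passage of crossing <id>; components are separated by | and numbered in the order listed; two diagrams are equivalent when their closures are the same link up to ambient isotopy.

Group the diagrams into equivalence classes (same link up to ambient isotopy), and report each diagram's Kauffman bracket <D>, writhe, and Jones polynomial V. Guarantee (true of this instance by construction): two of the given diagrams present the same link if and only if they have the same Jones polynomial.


grouping into links: {D1, D2} | {D3}
V(D1) = x^(-7/2) - x^(-5/2) + x^(-3/2) - 2x^(-1/2) - x^(3/2)  (w -3, c 11, <D> = A^-15 + 2A^-7 - A^-3 + A - A^5)
V(D2) = x^(-7/2) - x^(-5/2) + x^(-3/2) - 2x^(-1/2) - x^(3/2)  (w -1, c 13, <D> = A^-9 + 2A^-1 - A^3 + A^7 - A^11)
V(D3) = x^(-9/2) - x^(-5/2) - x^(-3/2) - x^(-1/2)  [13 crossings, <D> = A^-7 + A^-3 + A - A^9, w = -3]
why: V(x) takes 2 values over 3 diagrams, fixing the grouping


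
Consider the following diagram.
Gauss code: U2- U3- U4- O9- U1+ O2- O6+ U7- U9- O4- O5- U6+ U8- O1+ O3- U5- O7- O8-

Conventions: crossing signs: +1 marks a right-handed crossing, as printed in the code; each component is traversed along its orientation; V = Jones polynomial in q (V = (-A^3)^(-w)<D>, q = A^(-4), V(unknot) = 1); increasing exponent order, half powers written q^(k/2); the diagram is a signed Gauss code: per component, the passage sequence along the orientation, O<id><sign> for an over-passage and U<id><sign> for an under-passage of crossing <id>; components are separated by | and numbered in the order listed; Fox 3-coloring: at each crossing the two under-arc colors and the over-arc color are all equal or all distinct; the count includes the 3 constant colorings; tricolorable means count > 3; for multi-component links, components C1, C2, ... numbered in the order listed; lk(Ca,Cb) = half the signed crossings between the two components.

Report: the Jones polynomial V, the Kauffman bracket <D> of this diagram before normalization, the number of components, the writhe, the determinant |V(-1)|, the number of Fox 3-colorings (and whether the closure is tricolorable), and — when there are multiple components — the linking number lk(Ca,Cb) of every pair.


V = q^-7 - 2q^-6 + 2q^-5 - 3q^-4 + 3q^-3 - 2q^-2 + 2q^-1
<D> = -2A^-11 + 2A^-7 - 3A^-3 + 3A - 2A^5 + 2A^9 - A^13 (w = -5)
1 component over 9 crossings, w = -5
9 Fox colorings among 3^9, |V(-1)| = 15: tricolorable
why: the span of V is 6, forcing >= 6 crossings in any diagram


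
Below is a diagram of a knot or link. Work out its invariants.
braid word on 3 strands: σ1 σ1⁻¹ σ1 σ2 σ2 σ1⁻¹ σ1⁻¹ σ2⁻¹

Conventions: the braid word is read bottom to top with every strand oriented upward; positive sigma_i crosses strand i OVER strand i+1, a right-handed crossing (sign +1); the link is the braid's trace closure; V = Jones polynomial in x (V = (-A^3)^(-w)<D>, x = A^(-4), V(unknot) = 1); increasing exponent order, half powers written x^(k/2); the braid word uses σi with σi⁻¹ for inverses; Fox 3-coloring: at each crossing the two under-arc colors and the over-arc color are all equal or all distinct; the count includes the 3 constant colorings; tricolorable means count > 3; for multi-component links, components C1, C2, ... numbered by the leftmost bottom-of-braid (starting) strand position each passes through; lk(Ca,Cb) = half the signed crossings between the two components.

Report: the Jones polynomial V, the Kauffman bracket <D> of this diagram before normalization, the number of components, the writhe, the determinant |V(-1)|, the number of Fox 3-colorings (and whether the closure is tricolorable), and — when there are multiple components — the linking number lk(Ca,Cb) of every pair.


V = x^-2 - x^-1 + 1 - x + x^2
<D> = A^-8 - A^-4 + 1 - A^4 + A^8 (w = 0)
1 component over 8 crossings, w = 0
3 Fox colorings among 3^8, |V(-1)| = 5: not tricolorable
why: the span of V is 4, forcing >= 4 crossings in any diagram


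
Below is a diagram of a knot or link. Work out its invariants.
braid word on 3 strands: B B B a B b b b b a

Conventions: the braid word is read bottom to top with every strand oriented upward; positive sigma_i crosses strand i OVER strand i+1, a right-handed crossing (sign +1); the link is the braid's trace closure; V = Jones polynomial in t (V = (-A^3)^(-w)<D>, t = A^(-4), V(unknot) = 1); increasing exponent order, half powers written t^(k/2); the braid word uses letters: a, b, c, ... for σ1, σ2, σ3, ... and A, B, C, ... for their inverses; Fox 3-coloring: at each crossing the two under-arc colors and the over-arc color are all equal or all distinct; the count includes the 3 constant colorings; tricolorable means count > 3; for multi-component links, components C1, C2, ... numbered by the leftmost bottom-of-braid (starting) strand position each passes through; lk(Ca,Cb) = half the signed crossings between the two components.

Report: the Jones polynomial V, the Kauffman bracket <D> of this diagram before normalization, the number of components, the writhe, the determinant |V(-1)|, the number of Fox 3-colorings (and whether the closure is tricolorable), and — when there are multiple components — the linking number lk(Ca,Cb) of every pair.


V(t) = -t^-1 + 2 - t + 2t^2 - t^3 + t^4 - t^5
bracket: -A^-14 + A^-10 - A^-6 + 2A^-2 - A^2 + 2A^6 - A^10, w = +2
1 component, writhe +2, over 10 crossings
det 9, colorings 9 of 3^10 — tricolorable
observation: det 9 = |V(-1)|; divisible by 3, so tricolorable


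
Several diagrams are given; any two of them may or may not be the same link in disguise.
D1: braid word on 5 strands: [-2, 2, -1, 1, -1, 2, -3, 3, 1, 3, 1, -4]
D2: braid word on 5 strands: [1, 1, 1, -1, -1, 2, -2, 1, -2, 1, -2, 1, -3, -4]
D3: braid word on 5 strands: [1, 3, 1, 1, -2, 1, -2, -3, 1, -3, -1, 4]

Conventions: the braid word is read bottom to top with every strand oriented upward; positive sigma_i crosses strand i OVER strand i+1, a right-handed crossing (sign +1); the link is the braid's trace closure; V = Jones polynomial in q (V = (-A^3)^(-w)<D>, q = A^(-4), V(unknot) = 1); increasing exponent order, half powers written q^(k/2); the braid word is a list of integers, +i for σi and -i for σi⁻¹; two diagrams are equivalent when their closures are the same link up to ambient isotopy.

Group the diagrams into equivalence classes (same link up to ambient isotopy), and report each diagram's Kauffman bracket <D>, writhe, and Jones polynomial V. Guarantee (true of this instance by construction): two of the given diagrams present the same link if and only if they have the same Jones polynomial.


equivalence classes: {D1} | {D2, D3}
D1 (bracket A^6; 12 crossings at w = +2): V = 1
V(D2) = q^-1 - 1 + 2q - 2q^2 + 2q^3 - 2q^4 + q^5  [14 crossings, <D> = A^-20 - 2A^-16 + 2A^-12 - 2A^-8 + 2A^-4 - 1 + A^4, w = 0]
D3 (bracket A^-14 - 2A^-10 + 2A^-6 - 2A^-2 + 2A^2 - A^6 + A^10; 12 crossings at w = +2): V = q^-1 - 1 + 2q - 2q^2 + 2q^3 - 2q^4 + q^5
key observation: 2 classes among 3 diagrams; unequal V(q) rules out equality


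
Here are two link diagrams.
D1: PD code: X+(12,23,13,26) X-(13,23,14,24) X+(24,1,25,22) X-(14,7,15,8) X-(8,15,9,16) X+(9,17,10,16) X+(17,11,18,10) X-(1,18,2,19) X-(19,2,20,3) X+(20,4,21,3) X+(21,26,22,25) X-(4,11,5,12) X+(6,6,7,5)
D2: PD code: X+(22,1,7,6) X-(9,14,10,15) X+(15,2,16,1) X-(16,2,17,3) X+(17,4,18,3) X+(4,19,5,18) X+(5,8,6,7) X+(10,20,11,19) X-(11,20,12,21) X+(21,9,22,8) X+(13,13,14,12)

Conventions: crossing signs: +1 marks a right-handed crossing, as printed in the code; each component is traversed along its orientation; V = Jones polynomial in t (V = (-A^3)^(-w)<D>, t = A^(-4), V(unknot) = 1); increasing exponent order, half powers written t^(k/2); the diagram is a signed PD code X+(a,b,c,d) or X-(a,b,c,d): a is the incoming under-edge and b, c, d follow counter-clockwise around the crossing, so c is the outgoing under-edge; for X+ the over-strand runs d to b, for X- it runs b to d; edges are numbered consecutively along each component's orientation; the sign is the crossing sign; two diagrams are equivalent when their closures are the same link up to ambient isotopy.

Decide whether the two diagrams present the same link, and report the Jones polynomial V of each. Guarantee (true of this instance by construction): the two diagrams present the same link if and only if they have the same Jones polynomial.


same link: no
V(D1) = -t^(1/2) - t^(5/2)  [13 crossings, <D> = A^-7 + A, w = +1]
V(D2) = -t^(3/2) - t^(7/2) + t^(9/2) - t^(11/2)  (w +5, c 11, <D> = A^-7 - A^-3 + A + A^9)
note: V(t) takes 2 values over 2 diagrams, fixing the grouping


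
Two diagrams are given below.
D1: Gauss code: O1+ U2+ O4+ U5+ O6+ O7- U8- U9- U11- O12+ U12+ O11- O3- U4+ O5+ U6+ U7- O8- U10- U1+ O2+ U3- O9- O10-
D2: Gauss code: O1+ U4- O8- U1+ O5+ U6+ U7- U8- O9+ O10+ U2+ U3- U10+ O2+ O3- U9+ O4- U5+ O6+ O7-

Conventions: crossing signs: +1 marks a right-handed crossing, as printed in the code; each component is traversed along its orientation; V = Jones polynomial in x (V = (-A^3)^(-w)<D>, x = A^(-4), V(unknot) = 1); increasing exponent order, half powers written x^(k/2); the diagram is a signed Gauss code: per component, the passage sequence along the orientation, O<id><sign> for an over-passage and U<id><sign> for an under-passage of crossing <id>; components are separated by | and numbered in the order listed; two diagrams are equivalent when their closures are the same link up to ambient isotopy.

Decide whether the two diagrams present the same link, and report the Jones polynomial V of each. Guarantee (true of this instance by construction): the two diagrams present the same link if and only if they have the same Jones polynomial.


equivalent: yes
D1 (bracket A^-8 - A^-4 + 1 - A^4 + A^8; 12 crossings at w = 0): V = x^-2 - x^-1 + 1 - x + x^2
V(D2) = x^-2 - x^-1 + 1 - x + x^2  [10 crossings, <D> = A^-2 - A^2 + A^6 - A^10 + A^14, w = +2]
observation: all 2 diagrams share one V(x), hence one class
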